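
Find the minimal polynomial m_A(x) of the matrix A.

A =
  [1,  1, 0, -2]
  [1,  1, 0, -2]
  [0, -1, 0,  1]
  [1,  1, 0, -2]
x^2

The characteristic polynomial is χ_A(x) = x^4, so the eigenvalues are known. The minimal polynomial is
  m_A(x) = Π_λ (x − λ)^{k_λ}
where k_λ is the size of the *largest* Jordan block for λ (equivalently, the smallest k with (A − λI)^k v = 0 for every generalised eigenvector v of λ).

  λ = 0: largest Jordan block has size 2, contributing (x − 0)^2

So m_A(x) = x^2 = x^2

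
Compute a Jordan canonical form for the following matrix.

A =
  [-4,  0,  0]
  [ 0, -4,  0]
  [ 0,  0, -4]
J_1(-4) ⊕ J_1(-4) ⊕ J_1(-4)

The characteristic polynomial is
  det(x·I − A) = x^3 + 12*x^2 + 48*x + 64 = (x + 4)^3

Eigenvalues and multiplicities (the geometric multiplicity of λ is n − rank(A − λI), which equals the number of Jordan blocks for λ):
  λ = -4: algebraic multiplicity = 3, geometric multiplicity = 3

Determining the block sizes for each eigenvalue:
  λ = -4: gm = am = 3, so every block has size 1 → block sizes [1, 1, 1]

Assembling the blocks gives a Jordan form
J =
  [-4,  0,  0]
  [ 0, -4,  0]
  [ 0,  0, -4]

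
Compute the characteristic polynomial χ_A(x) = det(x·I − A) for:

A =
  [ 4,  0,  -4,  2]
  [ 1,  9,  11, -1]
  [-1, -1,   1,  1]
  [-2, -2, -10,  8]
x^4 - 22*x^3 + 180*x^2 - 648*x + 864

Expanding det(x·I − A) (e.g. by cofactor expansion or by noting that A is similar to its Jordan form J, which has the same characteristic polynomial as A) gives
  χ_A(x) = x^4 - 22*x^3 + 180*x^2 - 648*x + 864
which factors as (x - 6)^3*(x - 4). The eigenvalues (with algebraic multiplicities) are λ = 4 with multiplicity 1, λ = 6 with multiplicity 3.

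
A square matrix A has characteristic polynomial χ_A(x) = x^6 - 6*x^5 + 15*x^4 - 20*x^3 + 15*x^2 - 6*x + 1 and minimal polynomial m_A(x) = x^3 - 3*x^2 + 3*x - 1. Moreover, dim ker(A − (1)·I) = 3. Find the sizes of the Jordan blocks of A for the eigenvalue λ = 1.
Block sizes for λ = 1: [3, 2, 1]

Step 1 — from the characteristic polynomial, algebraic multiplicity of λ = 1 is 6. From dim ker(A − (1)·I) = 3, there are exactly 3 Jordan blocks for λ = 1.
Step 2 — from the minimal polynomial, the factor (x − 1)^3 tells us the largest block for λ = 1 has size 3.
Step 3 — with total size 6, 3 blocks, and largest block 3, the block sizes (in nonincreasing order) are [3, 2, 1].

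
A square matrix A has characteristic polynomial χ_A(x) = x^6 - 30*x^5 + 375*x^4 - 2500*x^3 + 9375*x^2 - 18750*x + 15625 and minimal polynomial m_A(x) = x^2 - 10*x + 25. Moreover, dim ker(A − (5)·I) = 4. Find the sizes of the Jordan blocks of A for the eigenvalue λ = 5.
Block sizes for λ = 5: [2, 2, 1, 1]

Step 1 — from the characteristic polynomial, algebraic multiplicity of λ = 5 is 6. From dim ker(A − (5)·I) = 4, there are exactly 4 Jordan blocks for λ = 5.
Step 2 — from the minimal polynomial, the factor (x − 5)^2 tells us the largest block for λ = 5 has size 2.
Step 3 — with total size 6, 4 blocks, and largest block 2, the block sizes (in nonincreasing order) are [2, 2, 1, 1].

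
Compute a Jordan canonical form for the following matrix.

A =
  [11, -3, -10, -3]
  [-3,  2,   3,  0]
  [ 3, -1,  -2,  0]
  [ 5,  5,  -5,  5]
J_1(1) ⊕ J_3(5)

The characteristic polynomial is
  det(x·I − A) = x^4 - 16*x^3 + 90*x^2 - 200*x + 125 = (x - 5)^3*(x - 1)

Eigenvalues and multiplicities (the geometric multiplicity of λ is n − rank(A − λI), which equals the number of Jordan blocks for λ):
  λ = 1: algebraic multiplicity = 1, geometric multiplicity = 1
  λ = 5: algebraic multiplicity = 3, geometric multiplicity = 1

Determining the block sizes for each eigenvalue:
  λ = 1: one block (gm = 1), so the single block has size am = 1 → block sizes [1]
  λ = 5: one block (gm = 1), so the single block has size am = 3 → block sizes [3]

Assembling the blocks gives a Jordan form
J =
  [1, 0, 0, 0]
  [0, 5, 1, 0]
  [0, 0, 5, 1]
  [0, 0, 0, 5]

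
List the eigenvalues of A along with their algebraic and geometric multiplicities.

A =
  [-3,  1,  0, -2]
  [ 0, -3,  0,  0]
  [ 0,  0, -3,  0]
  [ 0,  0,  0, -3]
λ = -3: alg = 4, geom = 3

Step 1 — factor the characteristic polynomial to read off the algebraic multiplicities:
  χ_A(x) = (x + 3)^4

Step 2 — compute geometric multiplicities via the rank-nullity identity g(λ) = n − rank(A − λI):
  rank(A − (-3)·I) = 1, so dim ker(A − (-3)·I) = n − 1 = 3

Summary:
  λ = -3: algebraic multiplicity = 4, geometric multiplicity = 3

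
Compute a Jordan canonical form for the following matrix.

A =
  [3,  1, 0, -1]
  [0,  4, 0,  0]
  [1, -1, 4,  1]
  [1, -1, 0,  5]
J_2(4) ⊕ J_1(4) ⊕ J_1(4)

The characteristic polynomial is
  det(x·I − A) = x^4 - 16*x^3 + 96*x^2 - 256*x + 256 = (x - 4)^4

Eigenvalues and multiplicities (the geometric multiplicity of λ is n − rank(A − λI), which equals the number of Jordan blocks for λ):
  λ = 4: algebraic multiplicity = 4, geometric multiplicity = 3

Determining the block sizes for each eigenvalue:
  λ = 4: 3 blocks summing to 4 forces exactly one block of size 2 and the rest size 1 → block sizes [2, 1, 1]

Assembling the blocks gives a Jordan form
J =
  [4, 1, 0, 0]
  [0, 4, 0, 0]
  [0, 0, 4, 0]
  [0, 0, 0, 4]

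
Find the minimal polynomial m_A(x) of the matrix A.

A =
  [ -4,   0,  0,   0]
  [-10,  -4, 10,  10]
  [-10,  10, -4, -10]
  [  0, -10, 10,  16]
x^2 - 2*x - 24

The characteristic polynomial is χ_A(x) = (x - 6)^2*(x + 4)^2, so the eigenvalues are known. The minimal polynomial is
  m_A(x) = Π_λ (x − λ)^{k_λ}
where k_λ is the size of the *largest* Jordan block for λ (equivalently, the smallest k with (A − λI)^k v = 0 for every generalised eigenvector v of λ).

  λ = -4: largest Jordan block has size 1, contributing (x + 4)
  λ = 6: largest Jordan block has size 1, contributing (x − 6)

So m_A(x) = (x - 6)*(x + 4) = x^2 - 2*x - 24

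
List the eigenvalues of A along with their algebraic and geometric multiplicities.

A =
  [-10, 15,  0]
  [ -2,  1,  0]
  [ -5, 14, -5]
λ = -5: alg = 2, geom = 1; λ = -4: alg = 1, geom = 1

Step 1 — factor the characteristic polynomial to read off the algebraic multiplicities:
  χ_A(x) = (x + 4)*(x + 5)^2

Step 2 — compute geometric multiplicities via the rank-nullity identity g(λ) = n − rank(A − λI):
  rank(A − (-5)·I) = 2, so dim ker(A − (-5)·I) = n − 2 = 1
  rank(A − (-4)·I) = 2, so dim ker(A − (-4)·I) = n − 2 = 1

Summary:
  λ = -5: algebraic multiplicity = 2, geometric multiplicity = 1
  λ = -4: algebraic multiplicity = 1, geometric multiplicity = 1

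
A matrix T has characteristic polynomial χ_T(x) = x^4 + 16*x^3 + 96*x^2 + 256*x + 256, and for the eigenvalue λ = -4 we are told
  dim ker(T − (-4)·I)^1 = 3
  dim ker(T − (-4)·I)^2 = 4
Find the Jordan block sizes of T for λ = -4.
Block sizes for λ = -4: [2, 1, 1]

From the dimensions of kernels of powers, the number of Jordan blocks of size at least j is d_j − d_{j−1} where d_j = dim ker(N^j) (with d_0 = 0). Computing the differences gives [3, 1].
The number of blocks of size exactly k is (#blocks of size ≥ k) − (#blocks of size ≥ k + 1), so the partition is: 2 block(s) of size 1, 1 block(s) of size 2.
In nonincreasing order the block sizes are [2, 1, 1].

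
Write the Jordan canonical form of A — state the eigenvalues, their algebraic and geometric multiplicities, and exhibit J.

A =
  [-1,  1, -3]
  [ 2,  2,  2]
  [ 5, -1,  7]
J_2(2) ⊕ J_1(4)

The characteristic polynomial is
  det(x·I − A) = x^3 - 8*x^2 + 20*x - 16 = (x - 4)*(x - 2)^2

Eigenvalues and multiplicities (the geometric multiplicity of λ is n − rank(A − λI), which equals the number of Jordan blocks for λ):
  λ = 2: algebraic multiplicity = 2, geometric multiplicity = 1
  λ = 4: algebraic multiplicity = 1, geometric multiplicity = 1

Determining the block sizes for each eigenvalue:
  λ = 2: one block (gm = 1), so the single block has size am = 2 → block sizes [2]
  λ = 4: one block (gm = 1), so the single block has size am = 1 → block sizes [1]

Assembling the blocks gives a Jordan form
J =
  [2, 1, 0]
  [0, 2, 0]
  [0, 0, 4]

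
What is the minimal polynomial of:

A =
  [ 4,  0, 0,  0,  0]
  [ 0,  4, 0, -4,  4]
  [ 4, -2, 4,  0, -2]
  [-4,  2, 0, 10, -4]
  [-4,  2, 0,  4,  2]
x^2 - 10*x + 24

The characteristic polynomial is χ_A(x) = (x - 6)^2*(x - 4)^3, so the eigenvalues are known. The minimal polynomial is
  m_A(x) = Π_λ (x − λ)^{k_λ}
where k_λ is the size of the *largest* Jordan block for λ (equivalently, the smallest k with (A − λI)^k v = 0 for every generalised eigenvector v of λ).

  λ = 4: largest Jordan block has size 1, contributing (x − 4)
  λ = 6: largest Jordan block has size 1, contributing (x − 6)

So m_A(x) = (x - 6)*(x - 4) = x^2 - 10*x + 24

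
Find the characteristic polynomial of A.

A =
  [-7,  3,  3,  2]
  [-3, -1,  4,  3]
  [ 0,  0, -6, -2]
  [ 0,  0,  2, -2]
x^4 + 16*x^3 + 96*x^2 + 256*x + 256

Expanding det(x·I − A) (e.g. by cofactor expansion or by noting that A is similar to its Jordan form J, which has the same characteristic polynomial as A) gives
  χ_A(x) = x^4 + 16*x^3 + 96*x^2 + 256*x + 256
which factors as (x + 4)^4. The eigenvalues (with algebraic multiplicities) are λ = -4 with multiplicity 4.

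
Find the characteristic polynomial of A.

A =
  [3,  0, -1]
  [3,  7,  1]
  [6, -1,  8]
x^3 - 18*x^2 + 108*x - 216

Expanding det(x·I − A) (e.g. by cofactor expansion or by noting that A is similar to its Jordan form J, which has the same characteristic polynomial as A) gives
  χ_A(x) = x^3 - 18*x^2 + 108*x - 216
which factors as (x - 6)^3. The eigenvalues (with algebraic multiplicities) are λ = 6 with multiplicity 3.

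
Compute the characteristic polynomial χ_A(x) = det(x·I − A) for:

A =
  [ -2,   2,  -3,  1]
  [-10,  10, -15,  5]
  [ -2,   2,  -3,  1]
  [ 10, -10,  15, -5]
x^4

Expanding det(x·I − A) (e.g. by cofactor expansion or by noting that A is similar to its Jordan form J, which has the same characteristic polynomial as A) gives
  χ_A(x) = x^4
which factors as x^4. The eigenvalues (with algebraic multiplicities) are λ = 0 with multiplicity 4.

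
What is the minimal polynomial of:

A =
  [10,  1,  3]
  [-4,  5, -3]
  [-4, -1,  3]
x^2 - 12*x + 36

The characteristic polynomial is χ_A(x) = (x - 6)^3, so the eigenvalues are known. The minimal polynomial is
  m_A(x) = Π_λ (x − λ)^{k_λ}
where k_λ is the size of the *largest* Jordan block for λ (equivalently, the smallest k with (A − λI)^k v = 0 for every generalised eigenvector v of λ).

  λ = 6: largest Jordan block has size 2, contributing (x − 6)^2

So m_A(x) = (x - 6)^2 = x^2 - 12*x + 36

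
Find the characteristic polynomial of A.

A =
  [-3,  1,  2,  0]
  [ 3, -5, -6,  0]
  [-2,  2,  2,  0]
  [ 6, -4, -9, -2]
x^4 + 8*x^3 + 24*x^2 + 32*x + 16

Expanding det(x·I − A) (e.g. by cofactor expansion or by noting that A is similar to its Jordan form J, which has the same characteristic polynomial as A) gives
  χ_A(x) = x^4 + 8*x^3 + 24*x^2 + 32*x + 16
which factors as (x + 2)^4. The eigenvalues (with algebraic multiplicities) are λ = -2 with multiplicity 4.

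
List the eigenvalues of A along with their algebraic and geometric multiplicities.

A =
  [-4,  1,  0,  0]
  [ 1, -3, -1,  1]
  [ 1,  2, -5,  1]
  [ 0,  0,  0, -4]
λ = -4: alg = 4, geom = 2

Step 1 — factor the characteristic polynomial to read off the algebraic multiplicities:
  χ_A(x) = (x + 4)^4

Step 2 — compute geometric multiplicities via the rank-nullity identity g(λ) = n − rank(A − λI):
  rank(A − (-4)·I) = 2, so dim ker(A − (-4)·I) = n − 2 = 2

Summary:
  λ = -4: algebraic multiplicity = 4, geometric multiplicity = 2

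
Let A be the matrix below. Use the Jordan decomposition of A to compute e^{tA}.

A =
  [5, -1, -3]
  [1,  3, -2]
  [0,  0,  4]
e^{tA} =
  [t*exp(4*t) + exp(4*t), -t*exp(4*t), -t^2*exp(4*t)/2 - 3*t*exp(4*t)]
  [t*exp(4*t), -t*exp(4*t) + exp(4*t), -t^2*exp(4*t)/2 - 2*t*exp(4*t)]
  [0, 0, exp(4*t)]

Strategy: write A = P · J · P⁻¹ where J is a Jordan canonical form, so e^{tA} = P · e^{tJ} · P⁻¹, and e^{tJ} can be computed block-by-block.

A has Jordan form
J =
  [4, 1, 0]
  [0, 4, 1]
  [0, 0, 4]
(up to reordering of blocks).

Per-block formulas:
  For a 3×3 Jordan block J_3(4): exp(t · J_3(4)) = e^(4t)·(I + t·N + (t^2/2)·N^2), where N is the 3×3 nilpotent shift.

After assembling e^{tJ} and conjugating by P, we get:

e^{tA} =
  [t*exp(4*t) + exp(4*t), -t*exp(4*t), -t^2*exp(4*t)/2 - 3*t*exp(4*t)]
  [t*exp(4*t), -t*exp(4*t) + exp(4*t), -t^2*exp(4*t)/2 - 2*t*exp(4*t)]
  [0, 0, exp(4*t)]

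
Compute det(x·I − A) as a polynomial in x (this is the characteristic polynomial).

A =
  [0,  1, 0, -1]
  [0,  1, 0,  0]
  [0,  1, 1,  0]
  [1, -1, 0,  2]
x^4 - 4*x^3 + 6*x^2 - 4*x + 1

Expanding det(x·I − A) (e.g. by cofactor expansion or by noting that A is similar to its Jordan form J, which has the same characteristic polynomial as A) gives
  χ_A(x) = x^4 - 4*x^3 + 6*x^2 - 4*x + 1
which factors as (x - 1)^4. The eigenvalues (with algebraic multiplicities) are λ = 1 with multiplicity 4.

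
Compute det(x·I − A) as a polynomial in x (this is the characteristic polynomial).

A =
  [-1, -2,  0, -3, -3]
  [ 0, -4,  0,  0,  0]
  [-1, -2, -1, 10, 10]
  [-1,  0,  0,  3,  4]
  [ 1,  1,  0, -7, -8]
x^5 + 11*x^4 + 43*x^3 + 73*x^2 + 56*x + 16

Expanding det(x·I − A) (e.g. by cofactor expansion or by noting that A is similar to its Jordan form J, which has the same characteristic polynomial as A) gives
  χ_A(x) = x^5 + 11*x^4 + 43*x^3 + 73*x^2 + 56*x + 16
which factors as (x + 1)^3*(x + 4)^2. The eigenvalues (with algebraic multiplicities) are λ = -4 with multiplicity 2, λ = -1 with multiplicity 3.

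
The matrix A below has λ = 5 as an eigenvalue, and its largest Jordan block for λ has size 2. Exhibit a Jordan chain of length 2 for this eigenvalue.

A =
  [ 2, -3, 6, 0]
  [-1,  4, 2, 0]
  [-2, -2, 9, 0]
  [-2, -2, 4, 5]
A Jordan chain for λ = 5 of length 2:
v_1 = (-3, -1, -2, -2)ᵀ
v_2 = (1, 0, 0, 0)ᵀ

Let N = A − (5)·I. We want v_2 with N^2 v_2 = 0 but N^1 v_2 ≠ 0; then v_{j-1} := N · v_j for j = 2, …, 2.

Pick v_2 = (1, 0, 0, 0)ᵀ.
Then v_1 = N · v_2 = (-3, -1, -2, -2)ᵀ.

Sanity check: (A − (5)·I) v_1 = (0, 0, 0, 0)ᵀ = 0. ✓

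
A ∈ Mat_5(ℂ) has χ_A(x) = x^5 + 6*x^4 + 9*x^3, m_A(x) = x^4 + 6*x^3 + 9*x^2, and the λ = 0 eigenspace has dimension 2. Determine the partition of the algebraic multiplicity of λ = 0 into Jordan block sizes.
Block sizes for λ = 0: [2, 1]

Step 1 — from the characteristic polynomial, algebraic multiplicity of λ = 0 is 3. From dim ker(A − (0)·I) = 2, there are exactly 2 Jordan blocks for λ = 0.
Step 2 — from the minimal polynomial, the factor (x − 0)^2 tells us the largest block for λ = 0 has size 2.
Step 3 — with total size 3, 2 blocks, and largest block 2, the block sizes (in nonincreasing order) are [2, 1].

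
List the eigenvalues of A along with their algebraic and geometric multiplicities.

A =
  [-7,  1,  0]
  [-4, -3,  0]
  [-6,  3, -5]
λ = -5: alg = 3, geom = 2

Step 1 — factor the characteristic polynomial to read off the algebraic multiplicities:
  χ_A(x) = (x + 5)^3

Step 2 — compute geometric multiplicities via the rank-nullity identity g(λ) = n − rank(A − λI):
  rank(A − (-5)·I) = 1, so dim ker(A − (-5)·I) = n − 1 = 2

Summary:
  λ = -5: algebraic multiplicity = 3, geometric multiplicity = 2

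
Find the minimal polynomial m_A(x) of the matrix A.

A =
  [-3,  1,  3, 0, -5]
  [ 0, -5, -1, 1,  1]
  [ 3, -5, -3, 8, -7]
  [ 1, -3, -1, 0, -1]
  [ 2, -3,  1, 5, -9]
x^2 + 8*x + 16

The characteristic polynomial is χ_A(x) = (x + 4)^5, so the eigenvalues are known. The minimal polynomial is
  m_A(x) = Π_λ (x − λ)^{k_λ}
where k_λ is the size of the *largest* Jordan block for λ (equivalently, the smallest k with (A − λI)^k v = 0 for every generalised eigenvector v of λ).

  λ = -4: largest Jordan block has size 2, contributing (x + 4)^2

So m_A(x) = (x + 4)^2 = x^2 + 8*x + 16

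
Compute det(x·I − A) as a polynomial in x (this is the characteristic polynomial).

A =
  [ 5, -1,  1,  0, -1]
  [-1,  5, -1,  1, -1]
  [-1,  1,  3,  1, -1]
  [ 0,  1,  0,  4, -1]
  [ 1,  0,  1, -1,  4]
x^5 - 21*x^4 + 176*x^3 - 736*x^2 + 1536*x - 1280

Expanding det(x·I − A) (e.g. by cofactor expansion or by noting that A is similar to its Jordan form J, which has the same characteristic polynomial as A) gives
  χ_A(x) = x^5 - 21*x^4 + 176*x^3 - 736*x^2 + 1536*x - 1280
which factors as (x - 5)*(x - 4)^4. The eigenvalues (with algebraic multiplicities) are λ = 4 with multiplicity 4, λ = 5 with multiplicity 1.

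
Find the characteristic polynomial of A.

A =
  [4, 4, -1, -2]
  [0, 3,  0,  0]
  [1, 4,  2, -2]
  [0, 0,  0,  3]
x^4 - 12*x^3 + 54*x^2 - 108*x + 81

Expanding det(x·I − A) (e.g. by cofactor expansion or by noting that A is similar to its Jordan form J, which has the same characteristic polynomial as A) gives
  χ_A(x) = x^4 - 12*x^3 + 54*x^2 - 108*x + 81
which factors as (x - 3)^4. The eigenvalues (with algebraic multiplicities) are λ = 3 with multiplicity 4.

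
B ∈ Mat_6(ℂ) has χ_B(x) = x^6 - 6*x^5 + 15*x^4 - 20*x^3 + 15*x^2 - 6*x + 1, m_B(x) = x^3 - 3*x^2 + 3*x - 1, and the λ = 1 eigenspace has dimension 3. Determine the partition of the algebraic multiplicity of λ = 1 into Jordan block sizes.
Block sizes for λ = 1: [3, 2, 1]

Step 1 — from the characteristic polynomial, algebraic multiplicity of λ = 1 is 6. From dim ker(B − (1)·I) = 3, there are exactly 3 Jordan blocks for λ = 1.
Step 2 — from the minimal polynomial, the factor (x − 1)^3 tells us the largest block for λ = 1 has size 3.
Step 3 — with total size 6, 3 blocks, and largest block 3, the block sizes (in nonincreasing order) are [3, 2, 1].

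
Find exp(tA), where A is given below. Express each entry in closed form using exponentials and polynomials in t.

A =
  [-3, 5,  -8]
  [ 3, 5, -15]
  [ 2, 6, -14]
e^{tA} =
  [t*exp(-4*t) + exp(-4*t), t^2*exp(-4*t) + 5*t*exp(-4*t), -3*t^2*exp(-4*t)/2 - 8*t*exp(-4*t)]
  [3*t*exp(-4*t), 3*t^2*exp(-4*t) + 9*t*exp(-4*t) + exp(-4*t), -9*t^2*exp(-4*t)/2 - 15*t*exp(-4*t)]
  [2*t*exp(-4*t), 2*t^2*exp(-4*t) + 6*t*exp(-4*t), -3*t^2*exp(-4*t) - 10*t*exp(-4*t) + exp(-4*t)]

Strategy: write A = P · J · P⁻¹ where J is a Jordan canonical form, so e^{tA} = P · e^{tJ} · P⁻¹, and e^{tJ} can be computed block-by-block.

A has Jordan form
J =
  [-4,  1,  0]
  [ 0, -4,  1]
  [ 0,  0, -4]
(up to reordering of blocks).

Per-block formulas:
  For a 3×3 Jordan block J_3(-4): exp(t · J_3(-4)) = e^(-4t)·(I + t·N + (t^2/2)·N^2), where N is the 3×3 nilpotent shift.

After assembling e^{tJ} and conjugating by P, we get:

e^{tA} =
  [t*exp(-4*t) + exp(-4*t), t^2*exp(-4*t) + 5*t*exp(-4*t), -3*t^2*exp(-4*t)/2 - 8*t*exp(-4*t)]
  [3*t*exp(-4*t), 3*t^2*exp(-4*t) + 9*t*exp(-4*t) + exp(-4*t), -9*t^2*exp(-4*t)/2 - 15*t*exp(-4*t)]
  [2*t*exp(-4*t), 2*t^2*exp(-4*t) + 6*t*exp(-4*t), -3*t^2*exp(-4*t) - 10*t*exp(-4*t) + exp(-4*t)]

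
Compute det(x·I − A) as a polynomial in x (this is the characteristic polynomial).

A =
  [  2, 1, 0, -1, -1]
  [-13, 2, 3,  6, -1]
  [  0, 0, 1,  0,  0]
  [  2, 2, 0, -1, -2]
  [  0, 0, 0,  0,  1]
x^5 - 5*x^4 + 10*x^3 - 10*x^2 + 5*x - 1

Expanding det(x·I − A) (e.g. by cofactor expansion or by noting that A is similar to its Jordan form J, which has the same characteristic polynomial as A) gives
  χ_A(x) = x^5 - 5*x^4 + 10*x^3 - 10*x^2 + 5*x - 1
which factors as (x - 1)^5. The eigenvalues (with algebraic multiplicities) are λ = 1 with multiplicity 5.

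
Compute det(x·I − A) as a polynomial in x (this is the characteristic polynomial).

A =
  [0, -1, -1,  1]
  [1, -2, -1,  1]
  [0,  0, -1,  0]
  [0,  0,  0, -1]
x^4 + 4*x^3 + 6*x^2 + 4*x + 1

Expanding det(x·I − A) (e.g. by cofactor expansion or by noting that A is similar to its Jordan form J, which has the same characteristic polynomial as A) gives
  χ_A(x) = x^4 + 4*x^3 + 6*x^2 + 4*x + 1
which factors as (x + 1)^4. The eigenvalues (with algebraic multiplicities) are λ = -1 with multiplicity 4.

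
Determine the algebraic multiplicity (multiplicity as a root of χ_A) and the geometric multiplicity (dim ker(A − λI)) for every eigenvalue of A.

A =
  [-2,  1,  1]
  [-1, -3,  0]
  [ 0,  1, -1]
λ = -2: alg = 3, geom = 1

Step 1 — factor the characteristic polynomial to read off the algebraic multiplicities:
  χ_A(x) = (x + 2)^3

Step 2 — compute geometric multiplicities via the rank-nullity identity g(λ) = n − rank(A − λI):
  rank(A − (-2)·I) = 2, so dim ker(A − (-2)·I) = n − 2 = 1

Summary:
  λ = -2: algebraic multiplicity = 3, geometric multiplicity = 1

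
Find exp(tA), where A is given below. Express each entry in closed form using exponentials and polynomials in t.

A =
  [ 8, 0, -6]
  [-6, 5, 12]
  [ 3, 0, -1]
e^{tA} =
  [2*exp(5*t) - exp(2*t), 0, -2*exp(5*t) + 2*exp(2*t)]
  [-2*exp(5*t) + 2*exp(2*t), exp(5*t), 4*exp(5*t) - 4*exp(2*t)]
  [exp(5*t) - exp(2*t), 0, -exp(5*t) + 2*exp(2*t)]

Strategy: write A = P · J · P⁻¹ where J is a Jordan canonical form, so e^{tA} = P · e^{tJ} · P⁻¹, and e^{tJ} can be computed block-by-block.

A has Jordan form
J =
  [2, 0, 0]
  [0, 5, 0]
  [0, 0, 5]
(up to reordering of blocks).

Per-block formulas:
  For a 1×1 block at λ = 2: exp(t · [2]) = [e^(2t)].
  For a 1×1 block at λ = 5: exp(t · [5]) = [e^(5t)].

After assembling e^{tJ} and conjugating by P, we get:

e^{tA} =
  [2*exp(5*t) - exp(2*t), 0, -2*exp(5*t) + 2*exp(2*t)]
  [-2*exp(5*t) + 2*exp(2*t), exp(5*t), 4*exp(5*t) - 4*exp(2*t)]
  [exp(5*t) - exp(2*t), 0, -exp(5*t) + 2*exp(2*t)]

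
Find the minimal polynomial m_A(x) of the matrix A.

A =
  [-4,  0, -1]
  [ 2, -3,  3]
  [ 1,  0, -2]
x^3 + 9*x^2 + 27*x + 27

The characteristic polynomial is χ_A(x) = (x + 3)^3, so the eigenvalues are known. The minimal polynomial is
  m_A(x) = Π_λ (x − λ)^{k_λ}
where k_λ is the size of the *largest* Jordan block for λ (equivalently, the smallest k with (A − λI)^k v = 0 for every generalised eigenvector v of λ).

  λ = -3: largest Jordan block has size 3, contributing (x + 3)^3

So m_A(x) = (x + 3)^3 = x^3 + 9*x^2 + 27*x + 27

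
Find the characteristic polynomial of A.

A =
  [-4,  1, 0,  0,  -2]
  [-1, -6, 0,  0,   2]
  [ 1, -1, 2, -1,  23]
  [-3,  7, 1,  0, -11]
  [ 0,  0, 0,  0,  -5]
x^5 + 13*x^4 + 46*x^3 - 10*x^2 - 175*x + 125

Expanding det(x·I − A) (e.g. by cofactor expansion or by noting that A is similar to its Jordan form J, which has the same characteristic polynomial as A) gives
  χ_A(x) = x^5 + 13*x^4 + 46*x^3 - 10*x^2 - 175*x + 125
which factors as (x - 1)^2*(x + 5)^3. The eigenvalues (with algebraic multiplicities) are λ = -5 with multiplicity 3, λ = 1 with multiplicity 2.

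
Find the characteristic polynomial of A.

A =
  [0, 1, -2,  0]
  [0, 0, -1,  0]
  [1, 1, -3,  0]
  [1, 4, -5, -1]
x^4 + 4*x^3 + 6*x^2 + 4*x + 1

Expanding det(x·I − A) (e.g. by cofactor expansion or by noting that A is similar to its Jordan form J, which has the same characteristic polynomial as A) gives
  χ_A(x) = x^4 + 4*x^3 + 6*x^2 + 4*x + 1
which factors as (x + 1)^4. The eigenvalues (with algebraic multiplicities) are λ = -1 with multiplicity 4.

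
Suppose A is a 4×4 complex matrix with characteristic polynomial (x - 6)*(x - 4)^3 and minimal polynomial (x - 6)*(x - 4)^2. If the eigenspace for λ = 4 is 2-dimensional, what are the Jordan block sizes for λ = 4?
Block sizes for λ = 4: [2, 1]

Step 1 — from the characteristic polynomial, algebraic multiplicity of λ = 4 is 3. From dim ker(A − (4)·I) = 2, there are exactly 2 Jordan blocks for λ = 4.
Step 2 — from the minimal polynomial, the factor (x − 4)^2 tells us the largest block for λ = 4 has size 2.
Step 3 — with total size 3, 2 blocks, and largest block 2, the block sizes (in nonincreasing order) are [2, 1].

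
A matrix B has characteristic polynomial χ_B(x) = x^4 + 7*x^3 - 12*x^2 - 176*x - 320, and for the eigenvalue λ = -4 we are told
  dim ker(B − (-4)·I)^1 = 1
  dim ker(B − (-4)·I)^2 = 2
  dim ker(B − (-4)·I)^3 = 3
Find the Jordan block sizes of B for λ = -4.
Block sizes for λ = -4: [3]

From the dimensions of kernels of powers, the number of Jordan blocks of size at least j is d_j − d_{j−1} where d_j = dim ker(N^j) (with d_0 = 0). Computing the differences gives [1, 1, 1].
The number of blocks of size exactly k is (#blocks of size ≥ k) − (#blocks of size ≥ k + 1), so the partition is: 1 block(s) of size 3.
In nonincreasing order the block sizes are [3].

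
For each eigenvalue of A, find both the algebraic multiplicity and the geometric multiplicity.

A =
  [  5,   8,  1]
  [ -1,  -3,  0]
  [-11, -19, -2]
λ = 0: alg = 3, geom = 1

Step 1 — factor the characteristic polynomial to read off the algebraic multiplicities:
  χ_A(x) = x^3

Step 2 — compute geometric multiplicities via the rank-nullity identity g(λ) = n − rank(A − λI):
  rank(A − (0)·I) = 2, so dim ker(A − (0)·I) = n − 2 = 1

Summary:
  λ = 0: algebraic multiplicity = 3, geometric multiplicity = 1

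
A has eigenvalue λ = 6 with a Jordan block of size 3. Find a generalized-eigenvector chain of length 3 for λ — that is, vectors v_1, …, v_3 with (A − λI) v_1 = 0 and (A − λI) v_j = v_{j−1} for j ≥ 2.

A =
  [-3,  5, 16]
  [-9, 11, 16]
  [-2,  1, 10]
A Jordan chain for λ = 6 of length 3:
v_1 = (4, 4, 1)ᵀ
v_2 = (-9, -9, -2)ᵀ
v_3 = (1, 0, 0)ᵀ

Let N = A − (6)·I. We want v_3 with N^3 v_3 = 0 but N^2 v_3 ≠ 0; then v_{j-1} := N · v_j for j = 3, …, 2.

Pick v_3 = (1, 0, 0)ᵀ.
Then v_2 = N · v_3 = (-9, -9, -2)ᵀ.
Then v_1 = N · v_2 = (4, 4, 1)ᵀ.

Sanity check: (A − (6)·I) v_1 = (0, 0, 0)ᵀ = 0. ✓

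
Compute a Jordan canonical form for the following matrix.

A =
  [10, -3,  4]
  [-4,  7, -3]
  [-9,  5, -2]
J_3(5)

The characteristic polynomial is
  det(x·I − A) = x^3 - 15*x^2 + 75*x - 125 = (x - 5)^3

Eigenvalues and multiplicities (the geometric multiplicity of λ is n − rank(A − λI), which equals the number of Jordan blocks for λ):
  λ = 5: algebraic multiplicity = 3, geometric multiplicity = 1

Determining the block sizes for each eigenvalue:
  λ = 5: one block (gm = 1), so the single block has size am = 3 → block sizes [3]

Assembling the blocks gives a Jordan form
J =
  [5, 1, 0]
  [0, 5, 1]
  [0, 0, 5]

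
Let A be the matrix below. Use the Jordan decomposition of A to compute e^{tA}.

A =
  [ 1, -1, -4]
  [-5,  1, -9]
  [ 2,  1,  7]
e^{tA} =
  [t^2*exp(3*t)/2 - 2*t*exp(3*t) + exp(3*t), -t*exp(3*t), t^2*exp(3*t)/2 - 4*t*exp(3*t)]
  [t^2*exp(3*t) - 5*t*exp(3*t), -2*t*exp(3*t) + exp(3*t), t^2*exp(3*t) - 9*t*exp(3*t)]
  [-t^2*exp(3*t)/2 + 2*t*exp(3*t), t*exp(3*t), -t^2*exp(3*t)/2 + 4*t*exp(3*t) + exp(3*t)]

Strategy: write A = P · J · P⁻¹ where J is a Jordan canonical form, so e^{tA} = P · e^{tJ} · P⁻¹, and e^{tJ} can be computed block-by-block.

A has Jordan form
J =
  [3, 1, 0]
  [0, 3, 1]
  [0, 0, 3]
(up to reordering of blocks).

Per-block formulas:
  For a 3×3 Jordan block J_3(3): exp(t · J_3(3)) = e^(3t)·(I + t·N + (t^2/2)·N^2), where N is the 3×3 nilpotent shift.

After assembling e^{tJ} and conjugating by P, we get:

e^{tA} =
  [t^2*exp(3*t)/2 - 2*t*exp(3*t) + exp(3*t), -t*exp(3*t), t^2*exp(3*t)/2 - 4*t*exp(3*t)]
  [t^2*exp(3*t) - 5*t*exp(3*t), -2*t*exp(3*t) + exp(3*t), t^2*exp(3*t) - 9*t*exp(3*t)]
  [-t^2*exp(3*t)/2 + 2*t*exp(3*t), t*exp(3*t), -t^2*exp(3*t)/2 + 4*t*exp(3*t) + exp(3*t)]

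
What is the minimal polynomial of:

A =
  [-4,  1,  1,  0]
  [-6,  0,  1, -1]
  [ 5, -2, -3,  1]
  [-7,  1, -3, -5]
x^2 + 6*x + 9

The characteristic polynomial is χ_A(x) = (x + 3)^4, so the eigenvalues are known. The minimal polynomial is
  m_A(x) = Π_λ (x − λ)^{k_λ}
where k_λ is the size of the *largest* Jordan block for λ (equivalently, the smallest k with (A − λI)^k v = 0 for every generalised eigenvector v of λ).

  λ = -3: largest Jordan block has size 2, contributing (x + 3)^2

So m_A(x) = (x + 3)^2 = x^2 + 6*x + 9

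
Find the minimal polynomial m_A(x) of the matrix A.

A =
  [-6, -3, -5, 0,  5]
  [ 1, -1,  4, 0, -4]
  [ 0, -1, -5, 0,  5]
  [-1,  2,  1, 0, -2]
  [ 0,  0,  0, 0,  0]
x^5 + 12*x^4 + 48*x^3 + 64*x^2

The characteristic polynomial is χ_A(x) = x^2*(x + 4)^3, so the eigenvalues are known. The minimal polynomial is
  m_A(x) = Π_λ (x − λ)^{k_λ}
where k_λ is the size of the *largest* Jordan block for λ (equivalently, the smallest k with (A − λI)^k v = 0 for every generalised eigenvector v of λ).

  λ = -4: largest Jordan block has size 3, contributing (x + 4)^3
  λ = 0: largest Jordan block has size 2, contributing (x − 0)^2

So m_A(x) = x^2*(x + 4)^3 = x^5 + 12*x^4 + 48*x^3 + 64*x^2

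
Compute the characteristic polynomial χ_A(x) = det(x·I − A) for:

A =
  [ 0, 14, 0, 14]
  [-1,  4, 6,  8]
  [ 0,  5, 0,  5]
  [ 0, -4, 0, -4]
x^4

Expanding det(x·I − A) (e.g. by cofactor expansion or by noting that A is similar to its Jordan form J, which has the same characteristic polynomial as A) gives
  χ_A(x) = x^4
which factors as x^4. The eigenvalues (with algebraic multiplicities) are λ = 0 with multiplicity 4.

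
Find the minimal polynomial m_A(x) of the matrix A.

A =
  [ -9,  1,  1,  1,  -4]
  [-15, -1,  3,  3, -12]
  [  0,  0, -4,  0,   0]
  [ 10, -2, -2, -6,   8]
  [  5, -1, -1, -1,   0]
x^2 + 8*x + 16

The characteristic polynomial is χ_A(x) = (x + 4)^5, so the eigenvalues are known. The minimal polynomial is
  m_A(x) = Π_λ (x − λ)^{k_λ}
where k_λ is the size of the *largest* Jordan block for λ (equivalently, the smallest k with (A − λI)^k v = 0 for every generalised eigenvector v of λ).

  λ = -4: largest Jordan block has size 2, contributing (x + 4)^2

So m_A(x) = (x + 4)^2 = x^2 + 8*x + 16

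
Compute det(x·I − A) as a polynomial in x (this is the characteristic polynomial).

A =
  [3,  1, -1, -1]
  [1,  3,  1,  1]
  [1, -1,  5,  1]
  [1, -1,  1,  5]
x^4 - 16*x^3 + 96*x^2 - 256*x + 256

Expanding det(x·I − A) (e.g. by cofactor expansion or by noting that A is similar to its Jordan form J, which has the same characteristic polynomial as A) gives
  χ_A(x) = x^4 - 16*x^3 + 96*x^2 - 256*x + 256
which factors as (x - 4)^4. The eigenvalues (with algebraic multiplicities) are λ = 4 with multiplicity 4.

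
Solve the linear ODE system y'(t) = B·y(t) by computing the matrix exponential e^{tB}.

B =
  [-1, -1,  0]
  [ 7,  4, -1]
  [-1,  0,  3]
e^{tB} =
  [t^2*exp(2*t) - 3*t*exp(2*t) + exp(2*t), t^2*exp(2*t)/2 - t*exp(2*t), t^2*exp(2*t)/2]
  [-3*t^2*exp(2*t) + 7*t*exp(2*t), -3*t^2*exp(2*t)/2 + 2*t*exp(2*t) + exp(2*t), -3*t^2*exp(2*t)/2 - t*exp(2*t)]
  [t^2*exp(2*t) - t*exp(2*t), t^2*exp(2*t)/2, t^2*exp(2*t)/2 + t*exp(2*t) + exp(2*t)]

Strategy: write B = P · J · P⁻¹ where J is a Jordan canonical form, so e^{tB} = P · e^{tJ} · P⁻¹, and e^{tJ} can be computed block-by-block.

B has Jordan form
J =
  [2, 1, 0]
  [0, 2, 1]
  [0, 0, 2]
(up to reordering of blocks).

Per-block formulas:
  For a 3×3 Jordan block J_3(2): exp(t · J_3(2)) = e^(2t)·(I + t·N + (t^2/2)·N^2), where N is the 3×3 nilpotent shift.

After assembling e^{tJ} and conjugating by P, we get:

e^{tB} =
  [t^2*exp(2*t) - 3*t*exp(2*t) + exp(2*t), t^2*exp(2*t)/2 - t*exp(2*t), t^2*exp(2*t)/2]
  [-3*t^2*exp(2*t) + 7*t*exp(2*t), -3*t^2*exp(2*t)/2 + 2*t*exp(2*t) + exp(2*t), -3*t^2*exp(2*t)/2 - t*exp(2*t)]
  [t^2*exp(2*t) - t*exp(2*t), t^2*exp(2*t)/2, t^2*exp(2*t)/2 + t*exp(2*t) + exp(2*t)]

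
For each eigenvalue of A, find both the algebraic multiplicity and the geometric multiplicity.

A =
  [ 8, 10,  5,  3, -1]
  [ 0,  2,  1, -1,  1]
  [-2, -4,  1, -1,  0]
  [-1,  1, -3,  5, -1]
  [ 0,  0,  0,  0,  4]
λ = 4: alg = 5, geom = 2

Step 1 — factor the characteristic polynomial to read off the algebraic multiplicities:
  χ_A(x) = (x - 4)^5

Step 2 — compute geometric multiplicities via the rank-nullity identity g(λ) = n − rank(A − λI):
  rank(A − (4)·I) = 3, so dim ker(A − (4)·I) = n − 3 = 2

Summary:
  λ = 4: algebraic multiplicity = 5, geometric multiplicity = 2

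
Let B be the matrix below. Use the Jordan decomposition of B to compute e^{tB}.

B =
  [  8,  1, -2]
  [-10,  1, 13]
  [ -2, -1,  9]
e^{tB} =
  [-t^2*exp(6*t) + 2*t*exp(6*t) + exp(6*t), -t^2*exp(6*t)/2 + t*exp(6*t), 3*t^2*exp(6*t)/2 - 2*t*exp(6*t)]
  [2*t^2*exp(6*t) - 10*t*exp(6*t), t^2*exp(6*t) - 5*t*exp(6*t) + exp(6*t), -3*t^2*exp(6*t) + 13*t*exp(6*t)]
  [-2*t*exp(6*t), -t*exp(6*t), 3*t*exp(6*t) + exp(6*t)]

Strategy: write B = P · J · P⁻¹ where J is a Jordan canonical form, so e^{tB} = P · e^{tJ} · P⁻¹, and e^{tJ} can be computed block-by-block.

B has Jordan form
J =
  [6, 1, 0]
  [0, 6, 1]
  [0, 0, 6]
(up to reordering of blocks).

Per-block formulas:
  For a 3×3 Jordan block J_3(6): exp(t · J_3(6)) = e^(6t)·(I + t·N + (t^2/2)·N^2), where N is the 3×3 nilpotent shift.

After assembling e^{tJ} and conjugating by P, we get:

e^{tB} =
  [-t^2*exp(6*t) + 2*t*exp(6*t) + exp(6*t), -t^2*exp(6*t)/2 + t*exp(6*t), 3*t^2*exp(6*t)/2 - 2*t*exp(6*t)]
  [2*t^2*exp(6*t) - 10*t*exp(6*t), t^2*exp(6*t) - 5*t*exp(6*t) + exp(6*t), -3*t^2*exp(6*t) + 13*t*exp(6*t)]
  [-2*t*exp(6*t), -t*exp(6*t), 3*t*exp(6*t) + exp(6*t)]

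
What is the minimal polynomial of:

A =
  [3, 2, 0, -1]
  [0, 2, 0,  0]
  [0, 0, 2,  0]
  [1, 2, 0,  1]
x^2 - 4*x + 4

The characteristic polynomial is χ_A(x) = (x - 2)^4, so the eigenvalues are known. The minimal polynomial is
  m_A(x) = Π_λ (x − λ)^{k_λ}
where k_λ is the size of the *largest* Jordan block for λ (equivalently, the smallest k with (A − λI)^k v = 0 for every generalised eigenvector v of λ).

  λ = 2: largest Jordan block has size 2, contributing (x − 2)^2

So m_A(x) = (x - 2)^2 = x^2 - 4*x + 4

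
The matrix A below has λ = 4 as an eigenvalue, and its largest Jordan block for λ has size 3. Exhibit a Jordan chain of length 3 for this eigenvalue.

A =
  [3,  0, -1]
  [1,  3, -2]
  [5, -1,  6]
A Jordan chain for λ = 4 of length 3:
v_1 = (-4, -12, 4)ᵀ
v_2 = (-1, 1, 5)ᵀ
v_3 = (1, 0, 0)ᵀ

Let N = A − (4)·I. We want v_3 with N^3 v_3 = 0 but N^2 v_3 ≠ 0; then v_{j-1} := N · v_j for j = 3, …, 2.

Pick v_3 = (1, 0, 0)ᵀ.
Then v_2 = N · v_3 = (-1, 1, 5)ᵀ.
Then v_1 = N · v_2 = (-4, -12, 4)ᵀ.

Sanity check: (A − (4)·I) v_1 = (0, 0, 0)ᵀ = 0. ✓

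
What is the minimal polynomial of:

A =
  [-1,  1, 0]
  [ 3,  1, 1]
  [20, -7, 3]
x^3 - 3*x^2 + 3*x - 1

The characteristic polynomial is χ_A(x) = (x - 1)^3, so the eigenvalues are known. The minimal polynomial is
  m_A(x) = Π_λ (x − λ)^{k_λ}
where k_λ is the size of the *largest* Jordan block for λ (equivalently, the smallest k with (A − λI)^k v = 0 for every generalised eigenvector v of λ).

  λ = 1: largest Jordan block has size 3, contributing (x − 1)^3

So m_A(x) = (x - 1)^3 = x^3 - 3*x^2 + 3*x - 1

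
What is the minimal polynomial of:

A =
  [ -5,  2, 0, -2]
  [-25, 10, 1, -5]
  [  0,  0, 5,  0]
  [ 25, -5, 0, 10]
x^3 - 15*x^2 + 75*x - 125

The characteristic polynomial is χ_A(x) = (x - 5)^4, so the eigenvalues are known. The minimal polynomial is
  m_A(x) = Π_λ (x − λ)^{k_λ}
where k_λ is the size of the *largest* Jordan block for λ (equivalently, the smallest k with (A − λI)^k v = 0 for every generalised eigenvector v of λ).

  λ = 5: largest Jordan block has size 3, contributing (x − 5)^3

So m_A(x) = (x - 5)^3 = x^3 - 15*x^2 + 75*x - 125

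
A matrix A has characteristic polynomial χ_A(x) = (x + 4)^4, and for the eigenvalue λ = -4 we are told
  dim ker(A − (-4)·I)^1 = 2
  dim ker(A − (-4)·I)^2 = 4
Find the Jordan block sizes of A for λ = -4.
Block sizes for λ = -4: [2, 2]

From the dimensions of kernels of powers, the number of Jordan blocks of size at least j is d_j − d_{j−1} where d_j = dim ker(N^j) (with d_0 = 0). Computing the differences gives [2, 2].
The number of blocks of size exactly k is (#blocks of size ≥ k) − (#blocks of size ≥ k + 1), so the partition is: 2 block(s) of size 2.
In nonincreasing order the block sizes are [2, 2].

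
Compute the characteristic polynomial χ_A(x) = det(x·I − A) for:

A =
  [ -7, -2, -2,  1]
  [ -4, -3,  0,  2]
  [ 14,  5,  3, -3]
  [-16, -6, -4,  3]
x^4 + 4*x^3 + 6*x^2 + 4*x + 1

Expanding det(x·I − A) (e.g. by cofactor expansion or by noting that A is similar to its Jordan form J, which has the same characteristic polynomial as A) gives
  χ_A(x) = x^4 + 4*x^3 + 6*x^2 + 4*x + 1
which factors as (x + 1)^4. The eigenvalues (with algebraic multiplicities) are λ = -1 with multiplicity 4.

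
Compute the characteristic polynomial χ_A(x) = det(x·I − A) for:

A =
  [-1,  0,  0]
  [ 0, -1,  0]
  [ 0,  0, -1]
x^3 + 3*x^2 + 3*x + 1

Expanding det(x·I − A) (e.g. by cofactor expansion or by noting that A is similar to its Jordan form J, which has the same characteristic polynomial as A) gives
  χ_A(x) = x^3 + 3*x^2 + 3*x + 1
which factors as (x + 1)^3. The eigenvalues (with algebraic multiplicities) are λ = -1 with multiplicity 3.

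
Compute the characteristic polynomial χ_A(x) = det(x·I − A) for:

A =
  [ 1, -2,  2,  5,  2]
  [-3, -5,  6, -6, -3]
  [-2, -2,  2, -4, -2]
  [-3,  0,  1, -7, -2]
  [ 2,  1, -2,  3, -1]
x^5 + 10*x^4 + 40*x^3 + 80*x^2 + 80*x + 32

Expanding det(x·I − A) (e.g. by cofactor expansion or by noting that A is similar to its Jordan form J, which has the same characteristic polynomial as A) gives
  χ_A(x) = x^5 + 10*x^4 + 40*x^3 + 80*x^2 + 80*x + 32
which factors as (x + 2)^5. The eigenvalues (with algebraic multiplicities) are λ = -2 with multiplicity 5.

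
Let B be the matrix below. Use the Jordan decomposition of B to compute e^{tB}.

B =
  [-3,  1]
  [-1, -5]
e^{tB} =
  [t*exp(-4*t) + exp(-4*t), t*exp(-4*t)]
  [-t*exp(-4*t), -t*exp(-4*t) + exp(-4*t)]

Strategy: write B = P · J · P⁻¹ where J is a Jordan canonical form, so e^{tB} = P · e^{tJ} · P⁻¹, and e^{tJ} can be computed block-by-block.

B has Jordan form
J =
  [-4,  1]
  [ 0, -4]
(up to reordering of blocks).

Per-block formulas:
  For a 2×2 Jordan block J_2(-4): exp(t · J_2(-4)) = e^(-4t)·(I + t·N), where N is the 2×2 nilpotent shift.

After assembling e^{tJ} and conjugating by P, we get:

e^{tB} =
  [t*exp(-4*t) + exp(-4*t), t*exp(-4*t)]
  [-t*exp(-4*t), -t*exp(-4*t) + exp(-4*t)]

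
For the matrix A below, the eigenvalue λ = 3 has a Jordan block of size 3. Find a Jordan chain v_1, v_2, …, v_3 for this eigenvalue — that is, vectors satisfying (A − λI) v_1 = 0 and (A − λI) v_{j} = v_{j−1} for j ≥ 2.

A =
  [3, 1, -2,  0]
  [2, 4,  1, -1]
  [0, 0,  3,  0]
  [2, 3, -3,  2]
A Jordan chain for λ = 3 of length 3:
v_1 = (2, 0, 0, 4)ᵀ
v_2 = (0, 2, 0, 2)ᵀ
v_3 = (1, 0, 0, 0)ᵀ

Let N = A − (3)·I. We want v_3 with N^3 v_3 = 0 but N^2 v_3 ≠ 0; then v_{j-1} := N · v_j for j = 3, …, 2.

Pick v_3 = (1, 0, 0, 0)ᵀ.
Then v_2 = N · v_3 = (0, 2, 0, 2)ᵀ.
Then v_1 = N · v_2 = (2, 0, 0, 4)ᵀ.

Sanity check: (A − (3)·I) v_1 = (0, 0, 0, 0)ᵀ = 0. ✓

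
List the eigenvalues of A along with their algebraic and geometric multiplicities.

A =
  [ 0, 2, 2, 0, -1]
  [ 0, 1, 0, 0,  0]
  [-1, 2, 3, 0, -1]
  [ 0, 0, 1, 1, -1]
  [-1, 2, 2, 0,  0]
λ = 1: alg = 5, geom = 3

Step 1 — factor the characteristic polynomial to read off the algebraic multiplicities:
  χ_A(x) = (x - 1)^5

Step 2 — compute geometric multiplicities via the rank-nullity identity g(λ) = n − rank(A − λI):
  rank(A − (1)·I) = 2, so dim ker(A − (1)·I) = n − 2 = 3

Summary:
  λ = 1: algebraic multiplicity = 5, geometric multiplicity = 3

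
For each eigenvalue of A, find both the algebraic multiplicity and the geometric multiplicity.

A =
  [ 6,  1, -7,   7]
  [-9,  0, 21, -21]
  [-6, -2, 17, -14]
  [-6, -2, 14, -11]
λ = 3: alg = 4, geom = 3

Step 1 — factor the characteristic polynomial to read off the algebraic multiplicities:
  χ_A(x) = (x - 3)^4

Step 2 — compute geometric multiplicities via the rank-nullity identity g(λ) = n − rank(A − λI):
  rank(A − (3)·I) = 1, so dim ker(A − (3)·I) = n − 1 = 3

Summary:
  λ = 3: algebraic multiplicity = 4, geometric multiplicity = 3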